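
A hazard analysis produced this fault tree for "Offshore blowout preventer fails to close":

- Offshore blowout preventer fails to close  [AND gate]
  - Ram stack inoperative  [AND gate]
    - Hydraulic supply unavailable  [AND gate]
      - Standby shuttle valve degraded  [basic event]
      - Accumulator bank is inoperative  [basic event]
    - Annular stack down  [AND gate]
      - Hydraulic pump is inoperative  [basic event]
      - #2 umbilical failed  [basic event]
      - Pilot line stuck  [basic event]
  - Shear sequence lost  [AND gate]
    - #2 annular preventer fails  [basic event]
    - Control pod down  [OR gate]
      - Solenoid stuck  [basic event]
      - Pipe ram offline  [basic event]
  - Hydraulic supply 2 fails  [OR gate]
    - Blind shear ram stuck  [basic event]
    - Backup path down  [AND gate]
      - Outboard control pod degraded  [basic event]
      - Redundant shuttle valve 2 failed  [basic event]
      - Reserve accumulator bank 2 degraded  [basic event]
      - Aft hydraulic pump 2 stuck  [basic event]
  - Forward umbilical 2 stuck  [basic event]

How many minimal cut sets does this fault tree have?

Hydraulic supply unavailable [AND]: one cut set from each child combined → 1 × 1 = 1 cut set(s).
Annular stack down [AND]: one cut set from each child combined → 1 × 1 × 1 = 1 cut set(s).
Ram stack inoperative [AND]: one cut set from each child combined → 1 × 1 = 1 cut set(s).
Control pod down [OR]: union of children's cut sets → 2 cut set(s).
Shear sequence lost [AND]: one cut set from each child combined → 1 × 2 = 2 cut set(s).
Backup path down [AND]: one cut set from each child combined → 1 × 1 × 1 × 1 = 1 cut set(s).
Hydraulic supply 2 fails [OR]: union of children's cut sets → 2 cut set(s).
Offshore blowout preventer fails to close [AND]: one cut set from each child combined → 1 × 2 × 2 × 1 = 4 cut set(s).
Minimal cut sets: {#2 annular preventer fails, #2 umbilical failed, Accumulator bank is inoperative, Blind shear ram stuck, Forward umbilical 2 stuck, Hydraulic pump is inoperative, Pilot line stuck, Solenoid stuck, Standby shuttle valve degraded}; {#2 annular preventer fails, #2 umbilical failed, Accumulator bank is inoperative, Aft hydraulic pump 2 stuck, Forward umbilical 2 stuck, Hydraulic pump is inoperative, Outboard control pod degraded, Pilot line stuck, Redundant shuttle valve 2 failed, Reserve accumulator bank 2 degraded, Solenoid stuck, Standby shuttle valve degraded}; {#2 annular preventer fails, #2 umbilical failed, Accumulator bank is inoperative, Blind shear ram stuck, Forward umbilical 2 stuck, Hydraulic pump is inoperative, Pilot line stuck, Pipe ram offline, Standby shuttle valve degraded}; {#2 annular preventer fails, #2 umbilical failed, Accumulator bank is inoperative, Aft hydraulic pump 2 stuck, Forward umbilical 2 stuck, Hydraulic pump is inoperative, Outboard control pod degraded, Pilot line stuck, Pipe ram offline, Redundant shuttle valve 2 failed, Reserve accumulator bank 2 degraded, Standby shuttle valve degraded}.

4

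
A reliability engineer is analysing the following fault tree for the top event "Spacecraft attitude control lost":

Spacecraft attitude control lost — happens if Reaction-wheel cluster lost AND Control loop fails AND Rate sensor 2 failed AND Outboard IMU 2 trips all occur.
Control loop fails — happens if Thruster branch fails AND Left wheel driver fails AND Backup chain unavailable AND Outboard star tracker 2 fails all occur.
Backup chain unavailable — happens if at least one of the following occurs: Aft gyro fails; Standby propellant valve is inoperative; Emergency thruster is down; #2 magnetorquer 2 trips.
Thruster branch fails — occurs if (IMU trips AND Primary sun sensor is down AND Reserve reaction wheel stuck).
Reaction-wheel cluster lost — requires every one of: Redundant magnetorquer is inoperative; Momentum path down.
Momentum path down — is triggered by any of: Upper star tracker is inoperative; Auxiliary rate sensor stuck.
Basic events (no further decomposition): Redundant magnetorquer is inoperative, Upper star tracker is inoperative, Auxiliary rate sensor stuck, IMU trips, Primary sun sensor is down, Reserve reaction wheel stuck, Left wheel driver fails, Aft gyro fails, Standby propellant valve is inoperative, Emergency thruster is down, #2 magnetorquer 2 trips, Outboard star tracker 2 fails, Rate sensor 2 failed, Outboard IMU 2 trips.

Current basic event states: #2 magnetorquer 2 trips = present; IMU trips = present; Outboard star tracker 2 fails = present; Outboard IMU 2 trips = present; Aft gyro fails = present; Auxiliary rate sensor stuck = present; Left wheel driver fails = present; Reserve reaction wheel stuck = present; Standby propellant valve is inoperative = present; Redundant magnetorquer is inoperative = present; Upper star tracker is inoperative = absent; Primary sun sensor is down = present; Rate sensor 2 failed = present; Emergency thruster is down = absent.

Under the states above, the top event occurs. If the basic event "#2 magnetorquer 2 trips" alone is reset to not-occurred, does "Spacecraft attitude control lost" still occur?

Yes

Counterfactual: set "#2 magnetorquer 2 trips" to not occurred.
Momentum path down [OR]: Upper star tracker is inoperative=not, Auxiliary rate sensor stuck=occurs → at least one input occurs → occurs.
Reaction-wheel cluster lost [AND]: Redundant magnetorquer is inoperative=occurs, Momentum path down=occurs → all inputs occur → occurs.
Thruster branch fails [AND]: IMU trips=occurs, Primary sun sensor is down=occurs, Reserve reaction wheel stuck=occurs → all inputs occur → occurs.
Backup chain unavailable [OR]: Aft gyro fails=occurs, Standby propellant valve is inoperative=occurs, Emergency thruster is down=not, #2 magnetorquer 2 trips=not → at least one input occurs → occurs.
Control loop fails [AND]: Thruster branch fails=occurs, Left wheel driver fails=occurs, Backup chain unavailable=occurs, Outboard star tracker 2 fails=occurs → all inputs occur → occurs.
Spacecraft attitude control lost [AND]: Reaction-wheel cluster lost=occurs, Control loop fails=occurs, Rate sensor 2 failed=occurs, Outboard IMU 2 trips=occurs → all inputs occur → occurs.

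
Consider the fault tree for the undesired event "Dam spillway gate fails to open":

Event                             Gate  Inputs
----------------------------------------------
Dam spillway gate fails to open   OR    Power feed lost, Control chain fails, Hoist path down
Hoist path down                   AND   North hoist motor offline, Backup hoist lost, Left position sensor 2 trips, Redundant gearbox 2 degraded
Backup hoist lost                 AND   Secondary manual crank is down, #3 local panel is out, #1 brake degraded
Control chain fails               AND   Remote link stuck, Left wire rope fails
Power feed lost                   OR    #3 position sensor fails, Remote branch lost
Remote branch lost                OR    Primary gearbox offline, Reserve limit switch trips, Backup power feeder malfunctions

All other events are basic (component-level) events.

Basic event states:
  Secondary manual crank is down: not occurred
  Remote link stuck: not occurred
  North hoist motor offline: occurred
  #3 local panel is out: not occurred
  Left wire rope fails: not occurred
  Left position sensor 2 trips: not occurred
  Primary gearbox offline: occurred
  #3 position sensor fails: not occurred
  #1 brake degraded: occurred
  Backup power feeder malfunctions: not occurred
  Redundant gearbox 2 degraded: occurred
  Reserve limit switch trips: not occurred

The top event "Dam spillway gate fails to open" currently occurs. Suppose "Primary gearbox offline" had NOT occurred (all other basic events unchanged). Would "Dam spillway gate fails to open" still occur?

No

Counterfactual: set "Primary gearbox offline" to not occurred.
Remote branch lost [OR]: Primary gearbox offline=not, Reserve limit switch trips=not, Backup power feeder malfunctions=not → no input occurs → does not occur.
Power feed lost [OR]: #3 position sensor fails=not, Remote branch lost=not → no input occurs → does not occur.
Control chain fails [AND]: Remote link stuck=not, Left wire rope fails=not → not all inputs occur → does not occur.
Backup hoist lost [AND]: Secondary manual crank is down=not, #3 local panel is out=not, #1 brake degraded=occurs → not all inputs occur → does not occur.
Hoist path down [AND]: North hoist motor offline=occurs, Backup hoist lost=not, Left position sensor 2 trips=not, Redundant gearbox 2 degraded=occurs → not all inputs occur → does not occur.
Dam spillway gate fails to open [OR]: Power feed lost=not, Control chain fails=not, Hoist path down=not → no input occurs → does not occur.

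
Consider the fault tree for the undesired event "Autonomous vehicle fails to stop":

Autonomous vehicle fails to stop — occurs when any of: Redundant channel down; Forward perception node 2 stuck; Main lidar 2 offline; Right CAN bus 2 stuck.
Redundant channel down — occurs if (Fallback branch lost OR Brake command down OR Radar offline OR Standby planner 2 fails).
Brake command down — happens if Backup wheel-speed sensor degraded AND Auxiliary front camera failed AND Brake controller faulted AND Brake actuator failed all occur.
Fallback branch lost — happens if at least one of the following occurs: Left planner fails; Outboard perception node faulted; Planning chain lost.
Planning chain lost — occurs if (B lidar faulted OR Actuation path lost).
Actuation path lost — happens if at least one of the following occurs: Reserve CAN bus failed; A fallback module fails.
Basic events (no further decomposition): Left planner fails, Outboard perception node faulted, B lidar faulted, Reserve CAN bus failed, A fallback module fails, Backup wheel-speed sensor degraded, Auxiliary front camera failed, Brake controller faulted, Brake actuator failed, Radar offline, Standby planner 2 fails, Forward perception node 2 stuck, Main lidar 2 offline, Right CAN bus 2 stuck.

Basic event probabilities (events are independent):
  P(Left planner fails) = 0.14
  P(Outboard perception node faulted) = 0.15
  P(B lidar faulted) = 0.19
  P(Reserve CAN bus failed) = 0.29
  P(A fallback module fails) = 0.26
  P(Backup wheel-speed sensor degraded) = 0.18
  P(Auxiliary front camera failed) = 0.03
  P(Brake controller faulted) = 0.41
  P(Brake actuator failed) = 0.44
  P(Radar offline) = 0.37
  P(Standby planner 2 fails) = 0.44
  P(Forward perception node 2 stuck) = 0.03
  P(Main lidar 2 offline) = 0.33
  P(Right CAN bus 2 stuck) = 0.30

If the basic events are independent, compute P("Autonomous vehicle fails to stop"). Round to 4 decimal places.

P(Actuation path lost) [OR] = 1 − (1−0.29) × (1−0.26) = 0.474600
P(Planning chain lost) [OR] = 1 − (1−0.19) × (1−0.474600) = 0.574426
P(Fallback branch lost) [OR] = 1 − (1−0.14) × (1−0.15) × (1−0.574426) = 0.688905
P(Brake command down) [AND] = 0.18 × 0.03 × 0.41 × 0.44 = 0.000974
P(Redundant channel down) [OR] = 1 − (1−0.688905) × (1−0.000974) × (1−0.37) × (1−0.44) = 0.890353
P(Autonomous vehicle fails to stop) [OR] = 1 − (1−0.890353) × (1−0.03) × (1−0.33) × (1−0.30) = 0.950118
Rounded to 4 decimal places: P(Autonomous vehicle fails to stop) ≈ 0.9501.

0.9501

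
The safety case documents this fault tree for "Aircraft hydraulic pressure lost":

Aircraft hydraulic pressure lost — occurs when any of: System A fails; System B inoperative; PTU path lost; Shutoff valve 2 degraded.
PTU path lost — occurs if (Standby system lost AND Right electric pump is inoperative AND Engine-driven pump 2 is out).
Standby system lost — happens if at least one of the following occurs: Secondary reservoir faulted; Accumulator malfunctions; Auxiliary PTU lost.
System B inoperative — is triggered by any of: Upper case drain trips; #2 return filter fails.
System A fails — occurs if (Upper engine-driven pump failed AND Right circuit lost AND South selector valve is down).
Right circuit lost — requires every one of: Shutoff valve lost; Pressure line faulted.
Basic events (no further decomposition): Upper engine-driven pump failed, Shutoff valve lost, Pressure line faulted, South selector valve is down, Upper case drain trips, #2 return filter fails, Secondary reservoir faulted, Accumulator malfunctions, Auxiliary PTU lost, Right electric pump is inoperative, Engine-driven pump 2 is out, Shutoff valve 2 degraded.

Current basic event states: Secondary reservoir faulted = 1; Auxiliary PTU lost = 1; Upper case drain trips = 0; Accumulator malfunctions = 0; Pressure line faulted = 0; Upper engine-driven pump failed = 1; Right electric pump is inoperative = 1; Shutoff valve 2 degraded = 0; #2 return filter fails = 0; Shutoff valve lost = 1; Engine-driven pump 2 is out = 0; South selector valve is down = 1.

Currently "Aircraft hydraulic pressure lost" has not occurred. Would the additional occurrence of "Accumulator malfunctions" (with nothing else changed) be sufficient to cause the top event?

No

Counterfactual: set "Accumulator malfunctions" to occurred.
Right circuit lost [AND]: Shutoff valve lost=occurs, Pressure line faulted=not → not all inputs occur → does not occur.
System A fails [AND]: Upper engine-driven pump failed=occurs, Right circuit lost=not, South selector valve is down=occurs → not all inputs occur → does not occur.
System B inoperative [OR]: Upper case drain trips=not, #2 return filter fails=not → no input occurs → does not occur.
Standby system lost [OR]: Secondary reservoir faulted=occurs, Accumulator malfunctions=occurs, Auxiliary PTU lost=occurs → at least one input occurs → occurs.
PTU path lost [AND]: Standby system lost=occurs, Right electric pump is inoperative=occurs, Engine-driven pump 2 is out=not → not all inputs occur → does not occur.
Aircraft hydraulic pressure lost [OR]: System A fails=not, System B inoperative=not, PTU path lost=not, Shutoff valve 2 degraded=not → no input occurs → does not occur.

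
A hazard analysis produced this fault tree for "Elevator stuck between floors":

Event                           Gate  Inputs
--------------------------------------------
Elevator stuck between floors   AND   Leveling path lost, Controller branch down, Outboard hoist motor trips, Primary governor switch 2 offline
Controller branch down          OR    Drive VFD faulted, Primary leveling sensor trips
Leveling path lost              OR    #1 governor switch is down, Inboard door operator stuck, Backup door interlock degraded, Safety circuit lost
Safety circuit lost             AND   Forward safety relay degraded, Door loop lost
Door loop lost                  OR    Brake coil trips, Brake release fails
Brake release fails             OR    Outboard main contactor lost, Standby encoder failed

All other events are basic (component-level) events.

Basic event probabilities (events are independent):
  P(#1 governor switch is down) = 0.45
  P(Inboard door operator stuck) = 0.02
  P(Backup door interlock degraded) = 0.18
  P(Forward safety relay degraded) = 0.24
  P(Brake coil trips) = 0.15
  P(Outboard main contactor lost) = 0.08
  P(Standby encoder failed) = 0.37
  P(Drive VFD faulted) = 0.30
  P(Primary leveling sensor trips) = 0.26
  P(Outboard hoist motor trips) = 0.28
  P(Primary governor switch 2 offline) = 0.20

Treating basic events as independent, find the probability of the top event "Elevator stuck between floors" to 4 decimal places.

0.0165

P(Brake release fails) [OR] = 1 − (1−0.08) × (1−0.37) = 0.420400
P(Door loop lost) [OR] = 1 − (1−0.15) × (1−0.420400) = 0.507340
P(Safety circuit lost) [AND] = 0.24 × 0.507340 = 0.121762
P(Leveling path lost) [OR] = 1 − (1−0.45) × (1−0.02) × (1−0.18) × (1−0.121762) = 0.611836
P(Controller branch down) [OR] = 1 − (1−0.30) × (1−0.26) = 0.482000
P(Elevator stuck between floors) [AND] = 0.611836 × 0.482000 × 0.28 × 0.20 = 0.016515
Rounded to 4 decimal places: P(Elevator stuck between floors) ≈ 0.0165.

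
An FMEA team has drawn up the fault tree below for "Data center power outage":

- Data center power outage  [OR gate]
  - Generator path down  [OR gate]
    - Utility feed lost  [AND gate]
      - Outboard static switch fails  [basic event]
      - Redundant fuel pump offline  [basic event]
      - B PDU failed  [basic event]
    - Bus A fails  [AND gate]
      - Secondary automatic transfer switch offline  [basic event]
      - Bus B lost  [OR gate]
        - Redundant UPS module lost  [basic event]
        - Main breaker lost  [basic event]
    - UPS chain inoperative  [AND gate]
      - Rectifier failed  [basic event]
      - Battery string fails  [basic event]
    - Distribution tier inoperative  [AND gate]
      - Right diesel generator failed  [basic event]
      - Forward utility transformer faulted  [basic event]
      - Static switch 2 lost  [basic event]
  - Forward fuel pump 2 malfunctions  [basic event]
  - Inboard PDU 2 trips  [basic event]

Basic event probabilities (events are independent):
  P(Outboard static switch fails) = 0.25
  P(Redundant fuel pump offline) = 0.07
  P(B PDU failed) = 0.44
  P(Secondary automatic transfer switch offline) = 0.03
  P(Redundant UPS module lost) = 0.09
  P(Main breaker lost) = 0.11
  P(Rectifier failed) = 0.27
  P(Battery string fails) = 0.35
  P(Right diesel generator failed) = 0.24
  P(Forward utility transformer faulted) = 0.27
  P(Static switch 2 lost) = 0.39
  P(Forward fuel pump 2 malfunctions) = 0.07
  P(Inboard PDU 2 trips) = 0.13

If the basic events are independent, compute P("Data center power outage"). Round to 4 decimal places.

P(Utility feed lost) [AND] = 0.25 × 0.07 × 0.44 = 0.007700
P(Bus B lost) [OR] = 1 − (1−0.09) × (1−0.11) = 0.190100
P(Bus A fails) [AND] = 0.03 × 0.190100 = 0.005703
P(UPS chain inoperative) [AND] = 0.27 × 0.35 = 0.094500
P(Distribution tier inoperative) [AND] = 0.24 × 0.27 × 0.39 = 0.025272
P(Generator path down) [OR] = 1 − (1−0.007700) × (1−0.005703) × (1−0.094500) × (1−0.025272) = 0.129175
P(Data center power outage) [OR] = 1 − (1−0.129175) × (1−0.07) × (1−0.13) = 0.295415
Rounded to 4 decimal places: P(Data center power outage) ≈ 0.2954.

0.2954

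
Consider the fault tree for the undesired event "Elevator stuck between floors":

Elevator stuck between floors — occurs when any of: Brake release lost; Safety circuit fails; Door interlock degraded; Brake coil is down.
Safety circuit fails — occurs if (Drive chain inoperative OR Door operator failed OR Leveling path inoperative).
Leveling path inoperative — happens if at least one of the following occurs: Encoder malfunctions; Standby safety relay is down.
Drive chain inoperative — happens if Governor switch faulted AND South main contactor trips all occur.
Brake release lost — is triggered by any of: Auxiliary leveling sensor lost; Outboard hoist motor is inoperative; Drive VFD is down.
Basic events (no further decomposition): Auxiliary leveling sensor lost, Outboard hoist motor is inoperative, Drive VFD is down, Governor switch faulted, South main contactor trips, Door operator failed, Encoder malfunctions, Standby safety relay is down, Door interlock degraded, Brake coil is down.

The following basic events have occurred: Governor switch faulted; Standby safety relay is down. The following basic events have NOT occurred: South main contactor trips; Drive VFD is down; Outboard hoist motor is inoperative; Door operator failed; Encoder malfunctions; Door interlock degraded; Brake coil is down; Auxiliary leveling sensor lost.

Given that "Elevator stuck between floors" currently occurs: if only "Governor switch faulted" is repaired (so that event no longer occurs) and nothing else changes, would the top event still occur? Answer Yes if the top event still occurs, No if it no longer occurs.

Yes

Counterfactual: set "Governor switch faulted" to not occurred.
Brake release lost [OR]: Auxiliary leveling sensor lost=not, Outboard hoist motor is inoperative=not, Drive VFD is down=not → no input occurs → does not occur.
Drive chain inoperative [AND]: Governor switch faulted=not, South main contactor trips=not → not all inputs occur → does not occur.
Leveling path inoperative [OR]: Encoder malfunctions=not, Standby safety relay is down=occurs → at least one input occurs → occurs.
Safety circuit fails [OR]: Drive chain inoperative=not, Door operator failed=not, Leveling path inoperative=occurs → at least one input occurs → occurs.
Elevator stuck between floors [OR]: Brake release lost=not, Safety circuit fails=occurs, Door interlock degraded=not, Brake coil is down=not → at least one input occurs → occurs.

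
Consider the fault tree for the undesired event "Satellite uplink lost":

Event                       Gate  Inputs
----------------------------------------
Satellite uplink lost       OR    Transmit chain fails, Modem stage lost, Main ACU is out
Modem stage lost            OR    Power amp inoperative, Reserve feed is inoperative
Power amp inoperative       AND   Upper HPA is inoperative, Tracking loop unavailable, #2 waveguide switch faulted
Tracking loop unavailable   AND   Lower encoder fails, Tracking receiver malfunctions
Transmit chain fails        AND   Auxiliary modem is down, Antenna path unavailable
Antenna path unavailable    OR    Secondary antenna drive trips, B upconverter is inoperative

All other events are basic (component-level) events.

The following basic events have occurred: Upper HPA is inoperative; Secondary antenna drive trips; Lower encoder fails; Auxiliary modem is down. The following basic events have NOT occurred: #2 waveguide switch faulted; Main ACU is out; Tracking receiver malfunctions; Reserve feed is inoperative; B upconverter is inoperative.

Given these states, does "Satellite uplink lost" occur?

Antenna path unavailable [OR]: Secondary antenna drive trips=occurs, B upconverter is inoperative=not → at least one input occurs → occurs.
Transmit chain fails [AND]: Auxiliary modem is down=occurs, Antenna path unavailable=occurs → all inputs occur → occurs.
Tracking loop unavailable [AND]: Lower encoder fails=occurs, Tracking receiver malfunctions=not → not all inputs occur → does not occur.
Power amp inoperative [AND]: Upper HPA is inoperative=occurs, Tracking loop unavailable=not, #2 waveguide switch faulted=not → not all inputs occur → does not occur.
Modem stage lost [OR]: Power amp inoperative=not, Reserve feed is inoperative=not → no input occurs → does not occur.
Satellite uplink lost [OR]: Transmit chain fails=occurs, Modem stage lost=not, Main ACU is out=not → at least one input occurs → occurs.

Yes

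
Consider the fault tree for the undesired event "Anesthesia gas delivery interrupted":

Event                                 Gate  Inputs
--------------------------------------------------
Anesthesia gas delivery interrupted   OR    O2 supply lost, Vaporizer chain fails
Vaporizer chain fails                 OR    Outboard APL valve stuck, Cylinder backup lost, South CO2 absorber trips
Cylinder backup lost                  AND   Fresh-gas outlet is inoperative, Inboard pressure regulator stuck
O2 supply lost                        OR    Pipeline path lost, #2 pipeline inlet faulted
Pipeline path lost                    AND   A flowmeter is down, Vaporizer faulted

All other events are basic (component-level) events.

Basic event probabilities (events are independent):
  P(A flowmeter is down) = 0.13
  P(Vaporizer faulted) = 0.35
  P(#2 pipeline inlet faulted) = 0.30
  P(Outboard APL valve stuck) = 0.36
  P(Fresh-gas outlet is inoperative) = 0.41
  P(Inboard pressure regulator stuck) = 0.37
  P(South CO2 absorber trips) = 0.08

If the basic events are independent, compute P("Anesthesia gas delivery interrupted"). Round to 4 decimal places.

P(Pipeline path lost) [AND] = 0.13 × 0.35 = 0.045500
P(O2 supply lost) [OR] = 1 − (1−0.045500) × (1−0.30) = 0.331850
P(Cylinder backup lost) [AND] = 0.41 × 0.37 = 0.151700
P(Vaporizer chain fails) [OR] = 1 − (1−0.36) × (1−0.151700) × (1−0.08) = 0.500521
P(Anesthesia gas delivery interrupted) [OR] = 1 − (1−0.331850) × (1−0.500521) = 0.666273
Rounded to 4 decimal places: P(Anesthesia gas delivery interrupted) ≈ 0.6663.

0.6663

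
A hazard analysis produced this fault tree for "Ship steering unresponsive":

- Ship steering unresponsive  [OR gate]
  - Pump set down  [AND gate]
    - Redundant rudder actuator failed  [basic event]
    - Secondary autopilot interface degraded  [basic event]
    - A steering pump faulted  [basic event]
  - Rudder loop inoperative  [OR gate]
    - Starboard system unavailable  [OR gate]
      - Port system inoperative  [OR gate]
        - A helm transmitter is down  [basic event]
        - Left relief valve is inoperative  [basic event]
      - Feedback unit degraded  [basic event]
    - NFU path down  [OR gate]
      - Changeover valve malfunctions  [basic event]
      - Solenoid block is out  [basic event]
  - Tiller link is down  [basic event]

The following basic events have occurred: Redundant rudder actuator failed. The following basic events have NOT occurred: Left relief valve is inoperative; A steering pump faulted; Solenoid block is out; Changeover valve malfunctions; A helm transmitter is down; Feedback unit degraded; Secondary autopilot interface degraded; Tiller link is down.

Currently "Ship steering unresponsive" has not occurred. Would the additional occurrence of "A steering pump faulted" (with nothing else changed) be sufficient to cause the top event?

No

Counterfactual: set "A steering pump faulted" to occurred.
Pump set down [AND]: Redundant rudder actuator failed=occurs, Secondary autopilot interface degraded=not, A steering pump faulted=occurs → not all inputs occur → does not occur.
Port system inoperative [OR]: A helm transmitter is down=not, Left relief valve is inoperative=not → no input occurs → does not occur.
Starboard system unavailable [OR]: Port system inoperative=not, Feedback unit degraded=not → no input occurs → does not occur.
NFU path down [OR]: Changeover valve malfunctions=not, Solenoid block is out=not → no input occurs → does not occur.
Rudder loop inoperative [OR]: Starboard system unavailable=not, NFU path down=not → no input occurs → does not occur.
Ship steering unresponsive [OR]: Pump set down=not, Rudder loop inoperative=not, Tiller link is down=not → no input occurs → does not occur.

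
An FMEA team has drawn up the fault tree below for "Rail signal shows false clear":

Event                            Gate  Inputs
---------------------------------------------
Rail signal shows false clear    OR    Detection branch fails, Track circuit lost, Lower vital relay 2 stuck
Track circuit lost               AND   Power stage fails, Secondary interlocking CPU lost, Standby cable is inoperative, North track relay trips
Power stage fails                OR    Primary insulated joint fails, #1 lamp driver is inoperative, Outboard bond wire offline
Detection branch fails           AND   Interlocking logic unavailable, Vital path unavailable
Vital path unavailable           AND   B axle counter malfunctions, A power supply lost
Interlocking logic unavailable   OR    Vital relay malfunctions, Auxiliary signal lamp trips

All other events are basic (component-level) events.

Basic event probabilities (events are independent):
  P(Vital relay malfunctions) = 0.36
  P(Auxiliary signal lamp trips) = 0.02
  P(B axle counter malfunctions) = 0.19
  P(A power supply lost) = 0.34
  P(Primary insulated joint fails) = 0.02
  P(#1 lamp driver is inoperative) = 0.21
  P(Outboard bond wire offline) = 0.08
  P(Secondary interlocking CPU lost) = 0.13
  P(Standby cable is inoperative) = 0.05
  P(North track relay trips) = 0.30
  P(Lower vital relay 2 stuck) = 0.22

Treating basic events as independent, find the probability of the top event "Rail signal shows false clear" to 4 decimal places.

0.2392

P(Interlocking logic unavailable) [OR] = 1 − (1−0.36) × (1−0.02) = 0.372800
P(Vital path unavailable) [AND] = 0.19 × 0.34 = 0.064600
P(Detection branch fails) [AND] = 0.372800 × 0.064600 = 0.024083
P(Power stage fails) [OR] = 1 − (1−0.02) × (1−0.21) × (1−0.08) = 0.287736
P(Track circuit lost) [AND] = 0.287736 × 0.13 × 0.05 × 0.30 = 0.000561
P(Rail signal shows false clear) [OR] = 1 − (1−0.024083) × (1−0.000561) × (1−0.22) = 0.239212
Rounded to 4 decimal places: P(Rail signal shows false clear) ≈ 0.2392.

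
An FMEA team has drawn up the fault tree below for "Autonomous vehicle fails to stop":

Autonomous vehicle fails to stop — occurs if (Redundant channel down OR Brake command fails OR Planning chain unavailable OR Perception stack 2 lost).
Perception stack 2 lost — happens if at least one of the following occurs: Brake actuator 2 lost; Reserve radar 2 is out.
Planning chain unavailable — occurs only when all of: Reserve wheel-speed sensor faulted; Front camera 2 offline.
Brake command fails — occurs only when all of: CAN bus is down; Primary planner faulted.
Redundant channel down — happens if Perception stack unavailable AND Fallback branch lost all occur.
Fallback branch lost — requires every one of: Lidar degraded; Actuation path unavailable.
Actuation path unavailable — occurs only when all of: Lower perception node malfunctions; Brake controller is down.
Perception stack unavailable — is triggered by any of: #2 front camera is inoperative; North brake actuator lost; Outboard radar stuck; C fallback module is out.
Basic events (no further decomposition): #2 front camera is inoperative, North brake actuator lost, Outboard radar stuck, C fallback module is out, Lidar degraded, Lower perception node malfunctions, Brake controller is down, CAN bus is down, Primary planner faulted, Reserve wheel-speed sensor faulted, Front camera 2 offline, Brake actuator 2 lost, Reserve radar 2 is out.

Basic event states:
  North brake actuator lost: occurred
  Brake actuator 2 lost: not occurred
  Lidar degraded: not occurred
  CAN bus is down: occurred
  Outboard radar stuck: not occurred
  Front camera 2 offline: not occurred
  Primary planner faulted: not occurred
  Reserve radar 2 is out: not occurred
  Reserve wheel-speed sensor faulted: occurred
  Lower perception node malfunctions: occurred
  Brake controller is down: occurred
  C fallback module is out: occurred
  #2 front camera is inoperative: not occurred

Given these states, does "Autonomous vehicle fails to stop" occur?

No

Perception stack unavailable [OR]: #2 front camera is inoperative=not, North brake actuator lost=occurs, Outboard radar stuck=not, C fallback module is out=occurs → at least one input occurs → occurs.
Actuation path unavailable [AND]: Lower perception node malfunctions=occurs, Brake controller is down=occurs → all inputs occur → occurs.
Fallback branch lost [AND]: Lidar degraded=not, Actuation path unavailable=occurs → not all inputs occur → does not occur.
Redundant channel down [AND]: Perception stack unavailable=occurs, Fallback branch lost=not → not all inputs occur → does not occur.
Brake command fails [AND]: CAN bus is down=occurs, Primary planner faulted=not → not all inputs occur → does not occur.
Planning chain unavailable [AND]: Reserve wheel-speed sensor faulted=occurs, Front camera 2 offline=not → not all inputs occur → does not occur.
Perception stack 2 lost [OR]: Brake actuator 2 lost=not, Reserve radar 2 is out=not → no input occurs → does not occur.
Autonomous vehicle fails to stop [OR]: Redundant channel down=not, Brake command fails=not, Planning chain unavailable=not, Perception stack 2 lost=not → no input occurs → does not occur.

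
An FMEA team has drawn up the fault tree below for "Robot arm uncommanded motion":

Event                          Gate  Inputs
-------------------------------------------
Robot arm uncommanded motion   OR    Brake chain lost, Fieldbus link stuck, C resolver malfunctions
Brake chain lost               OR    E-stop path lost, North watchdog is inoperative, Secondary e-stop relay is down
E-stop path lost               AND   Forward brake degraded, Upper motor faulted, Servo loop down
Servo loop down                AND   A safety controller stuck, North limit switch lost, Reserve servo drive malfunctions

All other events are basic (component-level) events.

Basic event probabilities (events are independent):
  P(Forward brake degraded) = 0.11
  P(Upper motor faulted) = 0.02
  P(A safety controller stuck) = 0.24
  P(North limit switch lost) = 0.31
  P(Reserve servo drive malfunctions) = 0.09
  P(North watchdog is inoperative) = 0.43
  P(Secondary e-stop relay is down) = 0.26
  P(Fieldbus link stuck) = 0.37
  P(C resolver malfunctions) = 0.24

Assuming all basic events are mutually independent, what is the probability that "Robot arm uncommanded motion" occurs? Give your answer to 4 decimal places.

0.7980

P(Servo loop down) [AND] = 0.24 × 0.31 × 0.09 = 0.006696
P(E-stop path lost) [AND] = 0.11 × 0.02 × 0.006696 = 0.000015
P(Brake chain lost) [OR] = 1 − (1−0.000015) × (1−0.43) × (1−0.26) = 0.578206
P(Robot arm uncommanded motion) [OR] = 1 − (1−0.578206) × (1−0.37) × (1−0.24) = 0.798045
Rounded to 4 decimal places: P(Robot arm uncommanded motion) ≈ 0.7980.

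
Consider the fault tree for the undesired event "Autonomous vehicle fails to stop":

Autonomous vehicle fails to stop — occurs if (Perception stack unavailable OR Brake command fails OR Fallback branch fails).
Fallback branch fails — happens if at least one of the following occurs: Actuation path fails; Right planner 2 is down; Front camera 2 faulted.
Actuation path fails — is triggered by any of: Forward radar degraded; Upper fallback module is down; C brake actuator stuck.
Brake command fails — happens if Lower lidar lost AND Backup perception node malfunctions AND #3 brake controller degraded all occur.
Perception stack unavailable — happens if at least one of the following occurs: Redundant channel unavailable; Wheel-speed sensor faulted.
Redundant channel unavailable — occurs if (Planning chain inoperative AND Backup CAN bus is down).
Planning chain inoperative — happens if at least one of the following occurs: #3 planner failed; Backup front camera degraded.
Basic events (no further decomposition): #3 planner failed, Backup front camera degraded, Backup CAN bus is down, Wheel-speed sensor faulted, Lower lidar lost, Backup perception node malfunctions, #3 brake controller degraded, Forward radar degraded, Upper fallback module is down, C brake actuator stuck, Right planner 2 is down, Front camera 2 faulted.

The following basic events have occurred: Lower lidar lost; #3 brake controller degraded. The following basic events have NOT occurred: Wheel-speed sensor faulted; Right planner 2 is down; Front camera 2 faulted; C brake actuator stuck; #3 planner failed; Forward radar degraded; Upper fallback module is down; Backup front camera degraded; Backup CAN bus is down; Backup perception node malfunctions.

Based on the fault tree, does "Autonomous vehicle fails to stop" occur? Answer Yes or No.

Planning chain inoperative [OR]: #3 planner failed=not, Backup front camera degraded=not → no input occurs → does not occur.
Redundant channel unavailable [AND]: Planning chain inoperative=not, Backup CAN bus is down=not → not all inputs occur → does not occur.
Perception stack unavailable [OR]: Redundant channel unavailable=not, Wheel-speed sensor faulted=not → no input occurs → does not occur.
Brake command fails [AND]: Lower lidar lost=occurs, Backup perception node malfunctions=not, #3 brake controller degraded=occurs → not all inputs occur → does not occur.
Actuation path fails [OR]: Forward radar degraded=not, Upper fallback module is down=not, C brake actuator stuck=not → no input occurs → does not occur.
Fallback branch fails [OR]: Actuation path fails=not, Right planner 2 is down=not, Front camera 2 faulted=not → no input occurs → does not occur.
Autonomous vehicle fails to stop [OR]: Perception stack unavailable=not, Brake command fails=not, Fallback branch fails=not → no input occurs → does not occur.

No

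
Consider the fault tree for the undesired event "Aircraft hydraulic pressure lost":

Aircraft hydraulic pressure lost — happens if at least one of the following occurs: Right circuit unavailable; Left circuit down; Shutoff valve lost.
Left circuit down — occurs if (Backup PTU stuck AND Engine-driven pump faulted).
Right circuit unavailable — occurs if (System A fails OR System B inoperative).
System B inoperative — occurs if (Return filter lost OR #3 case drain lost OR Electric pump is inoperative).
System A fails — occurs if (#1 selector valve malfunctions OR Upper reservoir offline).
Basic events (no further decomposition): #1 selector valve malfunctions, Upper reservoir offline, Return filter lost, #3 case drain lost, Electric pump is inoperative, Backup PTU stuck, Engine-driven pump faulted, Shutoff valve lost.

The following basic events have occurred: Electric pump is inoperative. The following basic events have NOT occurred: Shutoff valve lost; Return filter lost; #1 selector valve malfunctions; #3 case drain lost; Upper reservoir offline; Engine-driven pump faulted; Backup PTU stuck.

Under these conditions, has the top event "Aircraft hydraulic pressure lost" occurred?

Yes

System A fails [OR]: #1 selector valve malfunctions=not, Upper reservoir offline=not → no input occurs → does not occur.
System B inoperative [OR]: Return filter lost=not, #3 case drain lost=not, Electric pump is inoperative=occurs → at least one input occurs → occurs.
Right circuit unavailable [OR]: System A fails=not, System B inoperative=occurs → at least one input occurs → occurs.
Left circuit down [AND]: Backup PTU stuck=not, Engine-driven pump faulted=not → not all inputs occur → does not occur.
Aircraft hydraulic pressure lost [OR]: Right circuit unavailable=occurs, Left circuit down=not, Shutoff valve lost=not → at least one input occurs → occurs.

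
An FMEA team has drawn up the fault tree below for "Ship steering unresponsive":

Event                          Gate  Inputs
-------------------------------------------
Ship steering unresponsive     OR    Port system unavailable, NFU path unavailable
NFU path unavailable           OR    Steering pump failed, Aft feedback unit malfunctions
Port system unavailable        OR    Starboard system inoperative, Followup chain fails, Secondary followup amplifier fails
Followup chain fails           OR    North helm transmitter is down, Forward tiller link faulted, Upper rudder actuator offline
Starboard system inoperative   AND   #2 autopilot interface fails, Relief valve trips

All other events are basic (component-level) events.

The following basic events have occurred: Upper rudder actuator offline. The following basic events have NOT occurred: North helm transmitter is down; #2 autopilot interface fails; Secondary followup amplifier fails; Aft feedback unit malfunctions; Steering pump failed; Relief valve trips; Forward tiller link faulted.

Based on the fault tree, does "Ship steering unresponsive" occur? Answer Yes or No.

Yes

Starboard system inoperative [AND]: #2 autopilot interface fails=not, Relief valve trips=not → not all inputs occur → does not occur.
Followup chain fails [OR]: North helm transmitter is down=not, Forward tiller link faulted=not, Upper rudder actuator offline=occurs → at least one input occurs → occurs.
Port system unavailable [OR]: Starboard system inoperative=not, Followup chain fails=occurs, Secondary followup amplifier fails=not → at least one input occurs → occurs.
NFU path unavailable [OR]: Steering pump failed=not, Aft feedback unit malfunctions=not → no input occurs → does not occur.
Ship steering unresponsive [OR]: Port system unavailable=occurs, NFU path unavailable=not → at least one input occurs → occurs.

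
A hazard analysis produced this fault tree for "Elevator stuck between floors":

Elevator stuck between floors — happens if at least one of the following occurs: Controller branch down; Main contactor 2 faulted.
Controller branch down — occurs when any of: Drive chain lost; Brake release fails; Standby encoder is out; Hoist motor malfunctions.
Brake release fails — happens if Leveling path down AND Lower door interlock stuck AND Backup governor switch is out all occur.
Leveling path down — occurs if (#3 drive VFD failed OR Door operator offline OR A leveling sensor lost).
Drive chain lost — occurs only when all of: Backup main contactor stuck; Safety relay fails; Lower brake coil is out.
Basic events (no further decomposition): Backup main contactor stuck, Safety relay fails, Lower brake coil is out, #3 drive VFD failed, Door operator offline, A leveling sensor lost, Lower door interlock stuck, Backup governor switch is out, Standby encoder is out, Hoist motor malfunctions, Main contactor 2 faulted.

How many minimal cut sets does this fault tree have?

7

Drive chain lost [AND]: one cut set from each child combined → 1 × 1 × 1 = 1 cut set(s).
Leveling path down [OR]: union of children's cut sets → 3 cut set(s).
Brake release fails [AND]: one cut set from each child combined → 3 × 1 × 1 = 3 cut set(s).
Controller branch down [OR]: union of children's cut sets → 6 cut set(s).
Elevator stuck between floors [OR]: union of children's cut sets → 7 cut set(s).
Minimal cut sets: {Backup main contactor stuck, Lower brake coil is out, Safety relay fails}; {#3 drive VFD failed, Backup governor switch is out, Lower door interlock stuck}; {Backup governor switch is out, Door operator offline, Lower door interlock stuck}; {A leveling sensor lost, Backup governor switch is out, Lower door interlock stuck}; {Standby encoder is out}; {Hoist motor malfunctions}; {Main contactor 2 faulted}.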